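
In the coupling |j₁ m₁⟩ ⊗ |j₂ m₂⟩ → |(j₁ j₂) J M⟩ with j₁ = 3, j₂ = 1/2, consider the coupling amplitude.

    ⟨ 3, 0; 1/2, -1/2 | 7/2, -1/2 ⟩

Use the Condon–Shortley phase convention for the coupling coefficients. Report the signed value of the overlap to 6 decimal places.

+√(4/7) ≈ +0.755929

j₁+j₂−J=0  J+j₁−j₂=6  J−j₁+j₂=1  j₁+j₂+J+1=8
(j₁±m₁, j₂±m₂, J±M) = (3,3,0,1,3,4)
P² = 5184/7
sum k=0..0:
  [0] +1/36 = 1/36
S = 1/36
C² = P²·S² = 4/7 ; C = +0.755929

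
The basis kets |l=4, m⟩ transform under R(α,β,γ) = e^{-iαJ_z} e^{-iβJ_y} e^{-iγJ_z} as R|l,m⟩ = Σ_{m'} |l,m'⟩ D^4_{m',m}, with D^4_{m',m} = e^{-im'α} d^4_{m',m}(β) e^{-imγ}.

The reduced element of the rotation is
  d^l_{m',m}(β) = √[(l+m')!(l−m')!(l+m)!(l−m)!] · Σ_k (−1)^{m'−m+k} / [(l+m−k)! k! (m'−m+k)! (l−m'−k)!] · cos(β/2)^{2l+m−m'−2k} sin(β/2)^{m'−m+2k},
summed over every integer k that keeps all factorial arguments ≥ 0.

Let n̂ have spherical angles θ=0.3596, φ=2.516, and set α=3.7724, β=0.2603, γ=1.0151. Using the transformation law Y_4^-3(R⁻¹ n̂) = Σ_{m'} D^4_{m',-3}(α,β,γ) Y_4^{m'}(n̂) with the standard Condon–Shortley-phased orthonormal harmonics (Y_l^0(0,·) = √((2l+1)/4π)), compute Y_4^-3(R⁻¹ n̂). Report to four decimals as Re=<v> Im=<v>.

Need the full column D^4_{m',-3} for m'=−4..4 at α=3.7724, β=0.2603, γ=1.0151.
cos(β/2)=0.991542, sin(β/2)=0.129783
d^4_{-4,-3}: single k=1 term ⇒ +0.345893;  D = +0.261259-0.226683i
d^4_{-3,-3}: k∈[0..1] ⇒ +0.934309 -0.112047 = +0.822262;  D = -0.183719+0.801475i
d^4_{-2,-3}: k∈[0..1] ⇒ -0.457573 +0.023518 = -0.434056;  D = +0.171215+0.398860i
d^4_{-1,-3}: k∈[0..1] ⇒ +0.127049 -0.003628 = +0.123422;  D = +0.106206+0.062874i
d^4_{0,-3}: k∈[0..1] ⇒ -0.024790 +0.000425 = -0.024365;  D = +0.024252-0.002343i
d^4_{1,-3}: k∈[0..1] ⇒ +0.003628 -0.000037 = +0.003590;  D = +0.002682-0.002387i
d^4_{2,-3}: k∈[0..1] ⇒ -0.000403 +0.000002 = -0.000401;  D = +0.000085-0.000392i
d^4_{3,-3}: k∈[0..1] ⇒ +0.000033 -0.000000 = +0.000033;  D = -0.000013-0.000030i
d^4_{4,-3}: single k=0 term ⇒ -0.000002;  D = -0.000002-0.000001i
Y_4^{m'}(θ=0.3596,φ=2.516) and Σ D·Y over m':
  (+0.2613-0.2267i)·(-0.0054+0.0040i)  (-0.1837+0.8015i)·(+0.0154-0.0487i)  (+0.1712+0.3989i)·(+0.0668+0.2019i)  (+0.1062+0.0629i)·(-0.3958-0.2859i)  (+0.0243-0.0023i)·(+0.3791+0.0000i)  (+0.0027-0.0024i)·(+0.3958-0.2859i)  (+0.0001-0.0004i)·(+0.0668-0.2019i)  (-0.0000-0.0000i)·(-0.0154-0.0487i)  (-0.0000-0.0000i)·(-0.0054-0.0040i)
Y_4^-3(R⁻¹ n̂) = -0.047952+0.026884i

Re=-0.0480 Im=0.0269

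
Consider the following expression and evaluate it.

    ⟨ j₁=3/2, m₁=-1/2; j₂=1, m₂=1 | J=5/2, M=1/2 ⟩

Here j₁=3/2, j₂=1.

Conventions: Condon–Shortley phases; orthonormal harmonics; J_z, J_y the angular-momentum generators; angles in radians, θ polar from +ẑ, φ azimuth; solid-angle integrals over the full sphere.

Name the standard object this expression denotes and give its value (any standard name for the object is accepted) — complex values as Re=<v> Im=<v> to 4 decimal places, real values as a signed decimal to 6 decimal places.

Clebsch–Gordan coefficient, +√(3/10) ≈ +0.547723

This is a Clebsch–Gordan (vector-coupling) coefficient.
√[6·0!3!2!/6! · 1!2!2!0!3!2!] = √(24/5)
  +(−1)^0/∏(0,0,2,2,1,0)! = 1/4  (running 1/4)
⟨..|..⟩ = √(24/5)·(1/4) = +0.547723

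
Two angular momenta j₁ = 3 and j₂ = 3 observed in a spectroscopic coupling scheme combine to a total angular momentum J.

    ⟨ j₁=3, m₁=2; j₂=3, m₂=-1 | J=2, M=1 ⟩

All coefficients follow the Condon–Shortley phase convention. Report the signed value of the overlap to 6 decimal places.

j₁+j₂−J=4  J+j₁−j₂=2  J−j₁+j₂=2  j₁+j₂+J+1=9
(j₁±m₁, j₂±m₂, J±M) = (5,1,2,4,3,1)
P² = 320/7
sum k=0..1:
  [0] +1/48 = 1/48
  [1] −1/12 = -1/12
S = -1/16
C² = P²·S² = 5/28 ; C = -0.422577

-0.422577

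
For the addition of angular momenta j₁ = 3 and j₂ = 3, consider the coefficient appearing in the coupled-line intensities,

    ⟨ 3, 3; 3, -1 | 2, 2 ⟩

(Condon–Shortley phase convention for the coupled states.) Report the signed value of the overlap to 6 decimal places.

+√(5/42) = +0.345033

√[5·4!2!2!/9! · 6!0!2!4!4!0!] = √(7680/7)
  +(−1)^0/∏(0,4,0,2,2,0)! = 1/96  (running 1/96)
⟨..|..⟩ = √(7680/7)·(1/96) = +0.345033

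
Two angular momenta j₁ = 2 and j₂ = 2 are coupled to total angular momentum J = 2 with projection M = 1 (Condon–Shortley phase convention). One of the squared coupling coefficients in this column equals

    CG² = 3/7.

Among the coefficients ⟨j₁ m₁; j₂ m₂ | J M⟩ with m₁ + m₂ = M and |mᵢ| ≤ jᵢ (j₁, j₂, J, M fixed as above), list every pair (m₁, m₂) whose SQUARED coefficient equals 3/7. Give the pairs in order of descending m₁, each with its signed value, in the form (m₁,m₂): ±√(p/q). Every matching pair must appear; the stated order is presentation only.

Admissible pairs with m₁+m₂ = M = 1: (-1,2), (0,1), (1,0), (2,-1)
  (m₁,m₂)=(2,-1): CG² = 3/7, CG = +√(3/7)   ← matches the target
  (m₁,m₂)=(1,0): CG² = 1/14, CG = −√(1/14)
  (m₁,m₂)=(0,1): CG² = 1/14, CG = −√(1/14)
  (m₁,m₂)=(-1,2): CG² = 3/7, CG = +√(3/7)   ← matches the target
Pairs with CG² = 3/7: (2,-1): +√(3/7); (-1,2): +√(3/7)

(2,-1): +√(3/7); (-1,2): +√(3/7)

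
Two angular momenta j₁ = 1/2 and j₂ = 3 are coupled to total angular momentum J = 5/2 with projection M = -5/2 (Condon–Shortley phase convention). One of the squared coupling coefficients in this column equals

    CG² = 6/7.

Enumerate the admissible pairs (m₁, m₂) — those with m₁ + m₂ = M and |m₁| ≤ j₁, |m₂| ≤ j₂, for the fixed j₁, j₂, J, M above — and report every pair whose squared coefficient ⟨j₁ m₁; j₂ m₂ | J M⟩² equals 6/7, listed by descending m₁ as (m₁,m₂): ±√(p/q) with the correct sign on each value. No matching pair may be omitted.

Admissible pairs with m₁+m₂ = M = -5/2: (-1/2,-2), (1/2,-3)
  (m₁,m₂)=(1/2,-3): CG² = 6/7, CG = +√(6/7)   ← matches the target
  (m₁,m₂)=(-1/2,-2): CG² = 1/7, CG = −√(1/7)
Pairs with CG² = 6/7: (1/2,-3): +√(6/7)

(1/2,-3): +√(6/7)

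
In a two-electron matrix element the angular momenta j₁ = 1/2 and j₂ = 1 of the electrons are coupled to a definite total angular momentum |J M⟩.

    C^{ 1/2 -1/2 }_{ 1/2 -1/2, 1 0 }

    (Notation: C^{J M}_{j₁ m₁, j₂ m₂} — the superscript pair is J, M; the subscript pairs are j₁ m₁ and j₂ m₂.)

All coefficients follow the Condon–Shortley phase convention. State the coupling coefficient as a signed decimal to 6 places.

−√(1/3) = -0.577350

√[2·1!0!1!/3! · 0!1!1!1!0!1!] = √(1/3)
  +(−1)^1/∏(1,0,0,0,0,1)! = -1  (running -1)
⟨..|..⟩ = √(1/3)·(-1) = -0.577350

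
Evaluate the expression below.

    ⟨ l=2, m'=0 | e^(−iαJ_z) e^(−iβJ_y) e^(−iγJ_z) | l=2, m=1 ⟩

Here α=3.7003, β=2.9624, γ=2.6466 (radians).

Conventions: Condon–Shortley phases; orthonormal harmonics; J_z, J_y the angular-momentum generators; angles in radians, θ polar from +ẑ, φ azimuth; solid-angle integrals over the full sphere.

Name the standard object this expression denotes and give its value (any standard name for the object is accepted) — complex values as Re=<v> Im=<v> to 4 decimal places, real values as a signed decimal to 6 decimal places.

This is a Wigner D-matrix element — the rotation-matrix element ⟨l m'| R(α,β,γ) |l m⟩ in the angular-momentum basis.
First d^2_{0,1}(β=2.9624), then the phase factors e^{-i(0)α} and e^{-i(1)γ}:
c=cos(2.962400/2)=0.089477, s=sin(2.962400/2)=0.995989; N=√[2·2·6·1]=4.898979
k: max(0,(1)−(0))=1 … min(2+(1),2−(0))=2
  k=1: (−1)^0·4.8990/(2)·0.0895^3·0.9960^1 = +0.001748
  k=2: (−1)^1·4.8990/(2)·0.0895^1·0.9960^3 = -0.216545
d^2_{0,1}(2.9624) = +0.001748 -0.216545 = -0.214797
Phases: e^{-i·(0)·3.7003}=+1.000000+0.000000i, e^{-i·(1)·2.6466}=-0.879972-0.475025i ⇒ D=+0.189016+0.102034i

Wigner D-matrix element, Re=0.1890 Im=0.1020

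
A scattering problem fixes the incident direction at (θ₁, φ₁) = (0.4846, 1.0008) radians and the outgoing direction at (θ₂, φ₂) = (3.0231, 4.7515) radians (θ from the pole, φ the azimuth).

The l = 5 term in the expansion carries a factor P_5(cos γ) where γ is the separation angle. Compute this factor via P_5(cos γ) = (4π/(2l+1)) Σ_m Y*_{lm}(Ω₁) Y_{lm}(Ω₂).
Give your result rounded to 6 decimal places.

-0.132368

Addition theorem: P_5(cos γ) = (4π/11) Σ_m Y*_{lm}(Ω₁) Y_{lm}(Ω₂), m = −5…5:
  m=-5: (0.00293 - 0.00975j) × (0.00000 + 0.00001j) = 0.00000 + 0.00000j  (running Σ = 0.00000 + 0.00000j)
  m=-4: (-0.03983 - 0.04642j) × (-0.00028 + 0.00004j) = 0.00001 + 0.00001j  (running Σ = 0.00001 + 0.00001j)
  m=-3: (-0.20944 + 0.02934j) × (-0.00053 - 0.00447j) = 0.00024 + 0.00092j  (running Σ = 0.00025 + 0.00093j)
  m=-2: (-0.18333 + 0.39890j) × (0.04591 - 0.00360j) = -0.00698 + 0.01897j  (running Σ = -0.00673 + 0.01991j)
  m=-1: (0.23450 + 0.36585j) × (0.01127 + 0.28802j) = -0.10273 + 0.07166j  (running Σ = -0.10946 + 0.09157j)
  m=0: (-0.12273 + 0.00000j) × (-0.83959 + 0.00000j) = 0.10304 + 0.00000j  (running Σ = -0.00641 + 0.09157j)
  m=1: (-0.23450 + 0.36585j) × (-0.01127 + 0.28802j) = -0.10273 - 0.07166j  (running Σ = -0.10914 + 0.01991j)
  m=2: (-0.18333 - 0.39890j) × (0.04591 + 0.00360j) = -0.00698 - 0.01897j  (running Σ = -0.11612 + 0.00093j)
  m=3: (0.20944 + 0.02934j) × (0.00053 - 0.00447j) = 0.00024 - 0.00092j  (running Σ = -0.11588 + 0.00001j)
  m=4: (-0.03983 + 0.04642j) × (-0.00028 - 0.00004j) = 0.00001 - 0.00001j  (running Σ = -0.11587 + 0.00000j)
  m=5: (-0.00293 - 0.00975j) × (-0.00000 + 0.00001j) = 0.00000 - 0.00000j  (running Σ = -0.11587 - 0.00000j)
Accumulated sum -0.11587 - 0.00000j; after 4π/(2l+1) scaling, -0.13237 - 0.00000j ⇒ P_5 = -0.132368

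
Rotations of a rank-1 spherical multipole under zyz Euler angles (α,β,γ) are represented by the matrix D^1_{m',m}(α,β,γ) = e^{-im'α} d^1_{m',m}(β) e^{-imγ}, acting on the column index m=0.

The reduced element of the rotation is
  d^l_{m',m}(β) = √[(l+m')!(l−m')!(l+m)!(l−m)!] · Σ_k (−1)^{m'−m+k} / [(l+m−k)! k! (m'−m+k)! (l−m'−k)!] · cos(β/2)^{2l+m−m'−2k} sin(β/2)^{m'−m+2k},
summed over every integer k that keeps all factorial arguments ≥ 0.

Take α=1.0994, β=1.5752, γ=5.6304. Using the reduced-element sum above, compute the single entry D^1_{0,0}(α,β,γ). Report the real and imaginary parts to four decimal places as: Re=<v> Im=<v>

Re=-0.0044 Im=0.0000

First d^1_{0,0}(β=1.5752), then the phase factors e^{-i(0)α} and e^{-i(0)γ}:
c=cos(1.575200/2)=0.705548, s=sin(1.575200/2)=0.708662; N=√[1·1·1·1]=1.000000
k∈{0,1} keeps every argument non-negative
  k=0: (−1)^0·1.0000/(1)·0.7055^2·0.7087^0 = +0.497798
  k=1: (−1)^1·1.0000/(1)·0.7055^0·0.7087^2 = -0.502202
d^1_{0,0}(1.5752) = +0.497798 -0.502202 = -0.004404
Attach z-rotation phases: D = e^{-i(0)(1.0994)}·(-0.004404)·e^{-i(0)(5.6304)} = -0.004404+0.000000i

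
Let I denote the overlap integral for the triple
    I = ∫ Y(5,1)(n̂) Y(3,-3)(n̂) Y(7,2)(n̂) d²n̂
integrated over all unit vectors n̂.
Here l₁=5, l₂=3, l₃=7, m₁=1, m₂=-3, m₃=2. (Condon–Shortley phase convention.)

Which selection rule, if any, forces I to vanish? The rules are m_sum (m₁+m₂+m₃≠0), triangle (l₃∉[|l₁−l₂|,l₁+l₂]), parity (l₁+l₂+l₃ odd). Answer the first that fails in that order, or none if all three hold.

parity

azimuthal sum: 1 − 3 + 2 = 0  ✓
2 ≤ 7 ≤ 8 (triangle on l)  ✓
L = 5 + 3 + 7 = 15 (odd)  ✗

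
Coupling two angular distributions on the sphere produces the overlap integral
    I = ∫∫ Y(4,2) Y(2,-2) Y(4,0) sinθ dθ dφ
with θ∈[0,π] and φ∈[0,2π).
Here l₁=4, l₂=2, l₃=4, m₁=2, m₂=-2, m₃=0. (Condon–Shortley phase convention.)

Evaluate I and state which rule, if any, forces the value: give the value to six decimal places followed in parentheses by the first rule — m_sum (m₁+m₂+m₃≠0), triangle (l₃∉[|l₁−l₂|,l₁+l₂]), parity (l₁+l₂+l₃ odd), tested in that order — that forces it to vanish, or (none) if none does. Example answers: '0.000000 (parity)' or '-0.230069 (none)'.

Rules hold: Σm=0, L=10 even, 2≤4≤6.
N = 9·5·9 = 405
Δ = 2!·6!·2!/11! = 1/13860
Racah Σ t=0..2: t=0:+1/192 t=1:−1/36 t=2:+1/192 = -5/288
⇒ 3j(4 2 4; 0 0 0)² = 20/693, sgn -1
Racah Σ t=0..0: t=0:+1/192 = 1/192
⇒ 3j(4 2 4; 2 -2 0)² = 3/77, sgn +1
4πI² = N·(3j₀)²·(3jₘ)² = 2700/5929
I = -1·√(0.455389/4π) = -0.19036462
No selection rule forces the value: the integral is nonzero (none).

-0.190365 (none)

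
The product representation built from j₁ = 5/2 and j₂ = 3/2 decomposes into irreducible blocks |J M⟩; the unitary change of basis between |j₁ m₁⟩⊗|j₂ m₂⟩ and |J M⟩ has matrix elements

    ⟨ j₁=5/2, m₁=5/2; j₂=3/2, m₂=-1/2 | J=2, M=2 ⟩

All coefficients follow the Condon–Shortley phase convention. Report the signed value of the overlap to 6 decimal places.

+√(10/21) = +0.690066

√[5·2!3!1!/7! · 5!0!1!2!4!0!] = √(480/7)
  +(−1)^0/∏(0,2,0,1,3,0)! = 1/12  (running 1/12)
⟨..|..⟩ = √(480/7)·(1/12) = +0.690066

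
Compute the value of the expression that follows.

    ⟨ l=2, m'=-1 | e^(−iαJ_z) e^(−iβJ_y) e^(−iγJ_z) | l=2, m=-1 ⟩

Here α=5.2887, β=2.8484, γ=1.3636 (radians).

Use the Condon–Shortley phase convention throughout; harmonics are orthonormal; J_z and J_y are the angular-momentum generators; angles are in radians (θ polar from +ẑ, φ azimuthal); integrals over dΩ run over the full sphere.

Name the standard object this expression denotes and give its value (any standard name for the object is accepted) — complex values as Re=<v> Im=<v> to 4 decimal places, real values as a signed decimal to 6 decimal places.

This is a Wigner D-matrix element — the rotation-matrix element ⟨l m'| R(α,β,γ) |l m⟩ in the angular-momentum basis.
First d^2_{-1,-1}(β=2.8484), then the phase factors e^{-i(-1)α} and e^{-i(-1)γ}:
Half-angle: c=0.146072, s=0.989274. N=√(1·6·1·6)=6.000000
The bounds max(0,m−m')=0 and min(l+m,l−m')=1 give 2 terms
  k=0: (−1)^0·6.0000/(6)·0.1461^4·0.9893^0 = +0.000455
  k=1: (−1)^1·6.0000/(2)·0.1461^2·0.9893^2 = -0.062645
d^2_{-1,-1}(2.8484) = +0.000455 -0.062645 = -0.062190
D = (+0.544935-0.838479i)·(-0.062190)·(+0.205717+0.978612i) = -0.058001-0.022437i

Wigner D-matrix element, Re=-0.0580 Im=-0.0224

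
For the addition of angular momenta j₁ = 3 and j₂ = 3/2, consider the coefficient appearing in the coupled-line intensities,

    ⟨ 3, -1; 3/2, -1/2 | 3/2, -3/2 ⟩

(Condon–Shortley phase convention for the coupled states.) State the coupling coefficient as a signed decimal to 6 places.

−√(4/35) = -0.338062

√[4·3!3!0!/7! · 2!4!1!2!0!3!] = √(576/35)
  +(−1)^1/∏(1,2,3,0,0,0)! = -1/12  (running -1/12)
⟨..|..⟩ = √(576/35)·(-1/12) = -0.338062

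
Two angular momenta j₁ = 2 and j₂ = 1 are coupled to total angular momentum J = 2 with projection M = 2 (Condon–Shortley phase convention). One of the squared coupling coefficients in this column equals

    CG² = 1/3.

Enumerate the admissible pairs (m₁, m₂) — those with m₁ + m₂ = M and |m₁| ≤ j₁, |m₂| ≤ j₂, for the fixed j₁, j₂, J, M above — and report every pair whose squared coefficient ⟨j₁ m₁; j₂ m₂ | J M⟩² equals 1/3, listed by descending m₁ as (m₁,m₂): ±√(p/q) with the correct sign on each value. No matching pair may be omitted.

(1,1): −√(1/3)

Admissible pairs with m₁+m₂ = M = 2: (1,1), (2,0)
  (m₁,m₂)=(2,0): CG² = 2/3, CG = +√(2/3)
  (m₁,m₂)=(1,1): CG² = 1/3, CG = −√(1/3)   ← matches the target
Pairs with CG² = 1/3: (1,1): −√(1/3)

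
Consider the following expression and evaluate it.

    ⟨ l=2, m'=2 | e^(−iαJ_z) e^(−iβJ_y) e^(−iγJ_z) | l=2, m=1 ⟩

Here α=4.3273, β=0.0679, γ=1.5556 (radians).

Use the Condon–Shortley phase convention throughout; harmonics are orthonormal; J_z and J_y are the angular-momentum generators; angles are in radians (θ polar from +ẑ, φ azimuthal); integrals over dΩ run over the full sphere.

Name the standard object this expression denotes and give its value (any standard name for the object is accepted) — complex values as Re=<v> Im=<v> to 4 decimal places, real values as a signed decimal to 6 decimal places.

This is a Wigner D-matrix element — the rotation-matrix element ⟨l m'| R(α,β,γ) |l m⟩ in the angular-momentum basis.
Split into d^2_{2,1}(β=0.0679) × two z-phases.
With c≡cos(β/2)=0.999424 and s≡sin(β/2)=0.033943, N=[24·1·6·1]^{1/2}=12.000000
k: max(0,(1)−(2))=0 … min(2+(1),2−(2))=0
  k=0: (−1)^1·12.0000/(6)·0.9994^3·0.0339^1 = -0.067770
d^2_{2,1}(0.0679) = -0.067770
D = (-0.717787-0.696263i)·(-0.067770)·(+0.015196-0.999885i) = +0.047919-0.047922i

Wigner D-matrix element, Re=0.0479 Im=-0.0479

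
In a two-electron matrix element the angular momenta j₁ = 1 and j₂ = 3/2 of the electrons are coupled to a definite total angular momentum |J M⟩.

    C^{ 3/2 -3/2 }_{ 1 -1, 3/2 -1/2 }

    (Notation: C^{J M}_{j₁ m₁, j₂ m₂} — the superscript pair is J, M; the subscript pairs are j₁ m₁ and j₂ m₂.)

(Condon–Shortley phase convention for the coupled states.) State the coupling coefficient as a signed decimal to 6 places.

triangle: 1!·1!·2!/5! = 2/120
(j±m)!: 0!·2!·1!·2!·0!·3! = 24
prefactor² = (2J+1)·Δ·N² = 8/5
  k=1: −1/(1!·0!·1!·0!·0!·2!) = -1/2
Σ = -1/2  ⇒  CG² = 8/5·(-1/2)² = 2/5
CG = −√(2/5) = -0.632456

−√(2/5) = -0.632456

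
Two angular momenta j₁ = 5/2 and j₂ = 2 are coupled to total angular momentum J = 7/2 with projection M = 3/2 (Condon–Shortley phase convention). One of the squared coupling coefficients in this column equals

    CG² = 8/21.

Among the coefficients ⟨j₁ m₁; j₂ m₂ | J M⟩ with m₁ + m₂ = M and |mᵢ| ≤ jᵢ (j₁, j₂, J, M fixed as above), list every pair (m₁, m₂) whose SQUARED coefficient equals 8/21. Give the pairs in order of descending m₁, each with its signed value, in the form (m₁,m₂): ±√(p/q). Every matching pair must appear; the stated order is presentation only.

Admissible pairs with m₁+m₂ = M = 3/2: (-1/2,2), (1/2,1), (3/2,0), (5/2,-1)
  (m₁,m₂)=(5/2,-1): CG² = 5/21, CG = +√(5/21)
  (m₁,m₂)=(3/2,0): CG² = 2/7, CG = +√(2/7)
  (m₁,m₂)=(1/2,1): CG² = 2/21, CG = −√(2/21)
  (m₁,m₂)=(-1/2,2): CG² = 8/21, CG = −√(8/21)   ← matches the target
Pairs with CG² = 8/21: (-1/2,2): −√(8/21)

(-1/2,2): −√(8/21)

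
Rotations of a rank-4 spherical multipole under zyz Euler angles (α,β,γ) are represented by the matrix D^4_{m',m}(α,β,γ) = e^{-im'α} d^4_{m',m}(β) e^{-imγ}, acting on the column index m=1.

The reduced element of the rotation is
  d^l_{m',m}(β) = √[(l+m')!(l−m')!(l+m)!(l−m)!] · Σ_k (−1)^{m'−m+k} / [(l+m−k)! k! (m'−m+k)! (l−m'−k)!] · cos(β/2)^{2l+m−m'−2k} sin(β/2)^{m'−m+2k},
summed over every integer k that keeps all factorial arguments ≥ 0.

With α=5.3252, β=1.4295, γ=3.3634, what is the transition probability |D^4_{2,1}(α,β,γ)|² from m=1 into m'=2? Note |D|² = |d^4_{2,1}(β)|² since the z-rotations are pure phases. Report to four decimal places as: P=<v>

P=0.1163

Split into d^4_{2,1}(β=1.4295) × two z-phases.
With c≡cos(β/2)=0.755257 and s≡sin(β/2)=0.655429, N=[720·2·120·6]^{1/2}=1018.233765
k: max(0,(1)−(2))=0 … min(4+(1),4−(2))=2
  k=0: (−1)^1·1018.2338/(240)·0.7553^7·0.6554^1 = -0.389785
  k=1: (−1)^2·1018.2338/(48)·0.7553^5·0.6554^3 = +1.467765
  k=2: (−1)^3·1018.2338/(72)·0.7553^3·0.6554^5 = -0.736930
d^4_{2,1}(1.4295) = -0.389785 +1.467765 -0.736930 = +0.341050
|D^4_{2,1}|² = |d^4_{2,1}(β)|² = (+0.341050)² = 0.116315 (the z-rotation phases have unit modulus)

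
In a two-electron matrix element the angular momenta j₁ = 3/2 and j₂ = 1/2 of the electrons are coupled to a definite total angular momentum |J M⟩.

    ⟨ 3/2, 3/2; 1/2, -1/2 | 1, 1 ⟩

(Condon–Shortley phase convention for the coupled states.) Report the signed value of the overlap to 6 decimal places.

√[3·1!2!0!/4! · 3!0!0!1!2!0!] = √(3)
  +(−1)^0/∏(0,1,0,0,2,0)! = 1/2  (running 1/2)
⟨..|..⟩ = √(3)·(1/2) = +0.866025

+√(3/4) ≈ +0.866025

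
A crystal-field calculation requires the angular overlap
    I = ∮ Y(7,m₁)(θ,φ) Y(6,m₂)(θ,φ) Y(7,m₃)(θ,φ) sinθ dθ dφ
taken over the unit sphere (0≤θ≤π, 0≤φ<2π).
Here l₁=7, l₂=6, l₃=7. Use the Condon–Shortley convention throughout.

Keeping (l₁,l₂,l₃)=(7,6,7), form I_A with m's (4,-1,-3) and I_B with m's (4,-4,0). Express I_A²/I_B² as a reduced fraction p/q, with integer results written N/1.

7/8

l's match ⇒ only the (l;m) 3-j factors differ between A and B.
A: triangle coeff Δ(7,6,7) = 1/2444321880; Σ_t [0,3]: t=0:+1/62208000 t=1:−1/8294400 t=2:+1/8709120 t=3:−1/69672960 = -1/248832000; (3j)²=7/83980 [(7 6 7; 4 -1 -3)], sign=-1
B: triangle coeff Δ(7,6,7) = 1/2444321880; Σ_t [0,2]: t=0:+1/24883200 t=1:−1/20736000 t=2:+1/174182400 = -1/435456000; (3j)²=2/20995 [(7 6 7; 4 -4 0)], sign=+1
I_A²/I_B² = (7/83980)/(2/20995) = 7/8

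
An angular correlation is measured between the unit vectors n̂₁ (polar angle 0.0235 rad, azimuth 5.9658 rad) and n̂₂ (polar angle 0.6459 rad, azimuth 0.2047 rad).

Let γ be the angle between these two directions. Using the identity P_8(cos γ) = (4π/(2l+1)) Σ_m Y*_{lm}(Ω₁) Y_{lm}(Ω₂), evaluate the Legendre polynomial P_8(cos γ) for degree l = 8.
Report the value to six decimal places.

Term-by-term m-sum for l=8 (normalisation 4π/17 = 0.739198):
  m=-8: Y*=(-0.000000, -0.000000)  Y=(-0.000593, -0.008861)  product (-0.000000, 0.000000)
  m=-7: Y*=(-0.000000, -0.000000)  Y=(0.006478, -0.046682)  product (-0.000000, 0.000000)
  m=-6: Y*=(-0.000000, -0.000000)  Y=(0.051510, -0.144423)  product (-0.000000, -0.000000)
  m=-5: Y*=(-0.000000, -0.000000)  Y=(0.175286, -0.287641)  product (-0.000000, -0.000000)
  m=-4: Y*=(0.000001, -0.000004)  Y=(0.329195, -0.351955)  product (-0.000001, -0.000002)
  m=-3: Y*=(0.000105, -0.000147)  Y=(0.283385, -0.199797)  product (0.000000, -0.000063)
  m=-2: Y*=(0.004575, -0.003369)  Y=(-0.109850, 0.047666)  product (-0.000342, 0.000588)
  m=-1: Y*=(0.109631, -0.036013)  Y=(-0.404021, 0.083878)  product (-0.041272, 0.023745)
  m=+0: Y*=(1.151573, -0.000000)  Y=(-0.010962, 0.000000)  product (-0.012624, 0.000000)
  m=+1: Y*=(-0.109631, -0.036013)  Y=(0.404021, 0.083878)  product (-0.041272, -0.023745)
  m=+2: Y*=(0.004575, 0.003369)  Y=(-0.109850, -0.047666)  product (-0.000342, -0.000588)
  m=+3: Y*=(-0.000105, -0.000147)  Y=(-0.283385, -0.199797)  product (0.000000, 0.000063)
  m=+4: Y*=(0.000001, 0.000004)  Y=(0.329195, 0.351955)  product (-0.000001, 0.000002)
  m=+5: Y*=(0.000000, -0.000000)  Y=(-0.175286, -0.287641)  product (-0.000000, 0.000000)
  m=+6: Y*=(-0.000000, 0.000000)  Y=(0.051510, 0.144423)  product (-0.000000, 0.000000)
  m=+7: Y*=(0.000000, -0.000000)  Y=(-0.006478, -0.046682)  product (-0.000000, -0.000000)
  m=+8: Y*=(-0.000000, 0.000000)  Y=(-0.000593, 0.008861)  product (-0.000000, -0.000000)
Σ over m = (-0.095854, -0.000000); ×(4π/17) → (-0.070855, -0.000000). Real part: -0.070855

-0.070855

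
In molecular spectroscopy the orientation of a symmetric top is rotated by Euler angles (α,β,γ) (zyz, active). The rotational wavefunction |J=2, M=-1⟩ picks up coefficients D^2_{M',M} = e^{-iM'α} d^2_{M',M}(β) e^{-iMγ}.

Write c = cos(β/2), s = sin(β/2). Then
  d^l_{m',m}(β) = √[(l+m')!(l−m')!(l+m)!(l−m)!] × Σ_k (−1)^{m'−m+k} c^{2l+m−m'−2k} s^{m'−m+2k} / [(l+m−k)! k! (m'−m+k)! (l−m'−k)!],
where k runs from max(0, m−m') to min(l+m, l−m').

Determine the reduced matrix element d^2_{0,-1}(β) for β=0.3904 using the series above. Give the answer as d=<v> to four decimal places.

d^2_{0,-1}(β=0.3904) via the finite sum:
With c≡cos(β/2)=0.981009 and s≡sin(β/2)=0.193963, N=[2·2·1·6]^{1/2}=4.898979
k: max(0,(-1)−(0))=0 … min(2+(-1),2−(0))=1
  k=0: (−1)^1·4.8990/(2)·0.9810^3·0.1940^1 = -0.448552
  k=1: (−1)^2·4.8990/(2)·0.9810^1·0.1940^3 = +0.017535
d^2_{0,-1}(0.3904) = -0.448552 +0.017535 = -0.431017

d=-0.4310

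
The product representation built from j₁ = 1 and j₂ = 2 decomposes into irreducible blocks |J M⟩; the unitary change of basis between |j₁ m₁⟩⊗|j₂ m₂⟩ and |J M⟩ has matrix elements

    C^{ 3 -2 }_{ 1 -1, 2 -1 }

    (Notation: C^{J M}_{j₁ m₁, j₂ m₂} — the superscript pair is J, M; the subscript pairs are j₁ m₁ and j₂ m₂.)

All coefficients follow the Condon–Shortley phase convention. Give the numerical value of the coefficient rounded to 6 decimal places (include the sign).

+0.816497  (= +√(2/3))

triangle: 0!·2!·4!/7! = 48/5040
(j±m)!: 0!·2!·1!·3!·1!·5! = 1440
prefactor² = (2J+1)·Δ·N² = 96
  k=0: +1/(0!·0!·2!·1!·0!·3!) = 1/12
Σ = 1/12  ⇒  CG² = 96·(1/12)² = 2/3
CG = +√(2/3) = +0.816497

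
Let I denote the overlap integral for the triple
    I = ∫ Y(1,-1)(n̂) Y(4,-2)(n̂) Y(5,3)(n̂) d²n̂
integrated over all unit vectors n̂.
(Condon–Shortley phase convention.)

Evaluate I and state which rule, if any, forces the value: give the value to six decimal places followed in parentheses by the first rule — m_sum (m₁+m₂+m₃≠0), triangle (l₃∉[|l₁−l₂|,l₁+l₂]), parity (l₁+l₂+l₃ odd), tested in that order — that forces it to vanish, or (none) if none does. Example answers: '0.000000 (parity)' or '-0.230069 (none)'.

-0.259847 (none)

Rules hold: Σm=0, L=10 even, 3≤5≤5.
N = 3·9·11 = 297
Δ = 0!·2!·8!/11! = 1/495
Racah Σ t=0..0: t=0:+1/576 = 1/576
⇒ 3j(1 4 5; 0 0 0)² = 5/99, sgn -1
Racah Σ t=0..0: t=0:+1/2880 = 1/2880
⇒ 3j(1 4 5; -1 -2 3)² = 28/495, sgn +1
4πI² = N·(3j₀)²·(3jₘ)² = 28/33
I = -1·√(0.848485/4π) = -0.25984664
No selection rule forces the value: the integral is nonzero (none).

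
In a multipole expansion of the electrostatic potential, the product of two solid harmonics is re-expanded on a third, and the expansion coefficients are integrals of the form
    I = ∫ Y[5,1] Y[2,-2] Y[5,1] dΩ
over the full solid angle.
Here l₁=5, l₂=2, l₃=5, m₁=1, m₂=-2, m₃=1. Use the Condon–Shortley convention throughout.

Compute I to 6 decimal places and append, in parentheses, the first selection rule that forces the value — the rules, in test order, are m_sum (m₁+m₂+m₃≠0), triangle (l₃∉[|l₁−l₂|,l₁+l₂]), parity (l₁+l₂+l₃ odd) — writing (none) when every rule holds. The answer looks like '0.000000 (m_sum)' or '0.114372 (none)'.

0.198089 (none)

Rules hold: Σm=0, L=12 even, 3≤5≤7.
N = 11·5·11 = 605
Δ = 2!·8!·2!/13! = 1/38610
Racah Σ t=0..2: t=0:+1/2880 t=1:−1/576 t=2:+1/2880 = -1/960
⇒ 3j(5 2 5; 0 0 0)² = 10/429, sgn +1
Racah Σ t=0..0: t=0:+1/2304 = 1/2304
⇒ 3j(5 2 5; 1 -2 1)² = 5/143, sgn +1
4πI² = N·(3j₀)²·(3jₘ)² = 250/507
I = +1·√(0.493097/4π) = 0.19808933
No selection rule forces the value: the integral is nonzero (none).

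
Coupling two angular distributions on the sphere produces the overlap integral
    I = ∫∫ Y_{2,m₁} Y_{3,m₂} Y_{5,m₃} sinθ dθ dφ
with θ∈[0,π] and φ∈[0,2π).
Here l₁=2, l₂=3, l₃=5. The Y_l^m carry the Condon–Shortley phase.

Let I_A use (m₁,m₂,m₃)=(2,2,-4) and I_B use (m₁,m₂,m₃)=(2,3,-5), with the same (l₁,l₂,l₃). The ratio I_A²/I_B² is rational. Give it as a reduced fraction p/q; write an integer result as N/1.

3/5

l's match ⇒ only the (l;m) 3-j factors differ between A and B.
A: triangle coeff Δ(2,3,5) = 1/2310; Σ_t [0,0]: t=0:+1/2880 = 1/2880; (3j)²=3/55 [(2 3 5; 2 2 -4)], sign=-1
B: triangle coeff Δ(2,3,5) = 1/2310; Σ_t [0,0]: t=0:+1/17280 = 1/17280; (3j)²=1/11 [(2 3 5; 2 3 -5)], sign=+1
I_A²/I_B² = (3/55)/(1/11) = 3/5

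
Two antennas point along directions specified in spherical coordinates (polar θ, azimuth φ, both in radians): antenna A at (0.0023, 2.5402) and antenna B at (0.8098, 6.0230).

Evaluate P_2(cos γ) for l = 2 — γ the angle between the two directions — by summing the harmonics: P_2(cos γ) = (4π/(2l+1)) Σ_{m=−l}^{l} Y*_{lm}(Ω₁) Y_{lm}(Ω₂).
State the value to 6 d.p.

Expand P_2 via completeness: Σ_{m} conj(Y_{2,m}) at Ω₁ times Y_{2,m} at Ω₂ —
  m=-2: Y*=0.00000 - 0.00000j  Y=0.17575 + 0.10071j  product 0.00000 - 0.00000j
  m=-1: Y*=-0.00147 + 0.00101j  Y=0.37283 + 0.09925j  product -0.00065 + 0.00023j
  m=+0: Y*=0.63078 + 0.00000j  Y=0.13462 + 0.00000j  product 0.08491 + 0.00000j
  m=+1: Y*=0.00147 + 0.00101j  Y=-0.37283 + 0.09925j  product -0.00065 - 0.00023j
  m=+2: Y*=0.00000 + 0.00000j  Y=0.17575 - 0.10071j  product 0.00000 + 0.00000j
Accumulated sum 0.08362 + 0.00000j; after 4π/(2l+1) scaling, 0.21016 + 0.00000j ⇒ P_2 = 0.210164

0.210164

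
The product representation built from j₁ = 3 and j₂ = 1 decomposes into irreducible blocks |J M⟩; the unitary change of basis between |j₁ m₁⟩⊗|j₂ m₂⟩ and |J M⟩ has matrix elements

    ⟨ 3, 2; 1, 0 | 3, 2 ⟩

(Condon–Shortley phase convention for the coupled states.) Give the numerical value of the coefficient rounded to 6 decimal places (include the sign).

+0.577350

j₁+j₂−J=1  J+j₁−j₂=5  J−j₁+j₂=1  j₁+j₂+J+1=8
(j₁±m₁, j₂±m₂, J±M) = (5,1,1,1,5,1)
P² = 300
sum k=0..1:
  [0] +1/24 = 1/24
  [1] −1/120 = -1/120
S = 1/30
C² = P²·S² = 1/3 ; C = +0.577350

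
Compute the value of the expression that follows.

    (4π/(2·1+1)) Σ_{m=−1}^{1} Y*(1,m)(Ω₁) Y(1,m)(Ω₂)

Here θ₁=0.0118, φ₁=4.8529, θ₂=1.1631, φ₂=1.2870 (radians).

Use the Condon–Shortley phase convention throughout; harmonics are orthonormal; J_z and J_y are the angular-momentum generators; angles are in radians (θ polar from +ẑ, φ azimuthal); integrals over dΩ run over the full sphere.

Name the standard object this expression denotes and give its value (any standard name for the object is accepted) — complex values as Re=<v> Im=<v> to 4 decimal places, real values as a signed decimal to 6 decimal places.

Legendre polynomial (addition theorem), +0.386596

This sum is the spherical-harmonic addition theorem: it equals the Legendre polynomial P_l(cos γ) of the angle γ between the two directions.
Summing Y*_{l m}(θ₁,φ₁)·Y_{l m}(θ₂,φ₂) over m ∈ [−1, 1]; prefactor 4π/(2·1+1) = 4.188790:
  m=-1: Y*=(0.000571, -0.004037)  Y=(0.088810, -0.304489)  product (-0.001178, -0.000532)
  m=+0: Y*=(0.488568, -0.000000)  Y=(0.193729, 0.000000)  product (0.094650, 0.000000)
  m=+1: Y*=(-0.000571, -0.004037)  Y=(-0.088810, -0.304489)  product (-0.001178, 0.000532)
Σ over m = (0.092293, 0.000000); ×(4π/3) → (0.386596, 0.000000). Real part: 0.386596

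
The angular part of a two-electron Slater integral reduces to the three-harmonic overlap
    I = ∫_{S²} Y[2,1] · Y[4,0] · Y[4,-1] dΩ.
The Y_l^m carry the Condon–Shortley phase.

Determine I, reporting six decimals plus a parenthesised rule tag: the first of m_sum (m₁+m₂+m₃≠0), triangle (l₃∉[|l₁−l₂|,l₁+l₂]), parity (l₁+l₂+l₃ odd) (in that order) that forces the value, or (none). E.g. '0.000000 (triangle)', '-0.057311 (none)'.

Checks pass: Σm=0; 10 even; l₃=4∈[2,6].
(2·2+1)(2·4+1)(2·4+1) = 405
Δ: 2! 2! 6! / 11! → 1/13860
sum: t=0:+1/192 t=1:−1/36 t=2:+1/192 = -5/288
3j²(2 4 4; 0 0 0) = Δ·Π!·Σ² = 20/693  (sign -1)
sum: t=0:+1/96 t=1:−1/72 = -1/288
3j²(2 4 4; 1 0 -1) = Δ·Π!·Σ² = 1/462  (sign +1)
combine: 4πI² = 405·20/693·1/462 = 150/5929
take √, sign -1: I = -0.04486937
No selection rule forces the value: the integral is nonzero (none).

-0.044869 (none)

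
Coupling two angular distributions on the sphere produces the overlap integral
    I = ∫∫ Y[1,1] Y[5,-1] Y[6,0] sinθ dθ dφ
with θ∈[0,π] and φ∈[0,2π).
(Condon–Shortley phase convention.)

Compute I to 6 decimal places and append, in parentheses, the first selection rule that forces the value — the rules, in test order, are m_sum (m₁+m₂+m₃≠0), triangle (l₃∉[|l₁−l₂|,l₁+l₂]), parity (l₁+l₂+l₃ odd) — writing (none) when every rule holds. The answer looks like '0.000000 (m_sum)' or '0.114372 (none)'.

0.158246 (none)

m-sum 0 ✓  L=12 even ✓  4≤6≤6 ✓
Π(2lᵢ+1) = 3×11×13 = 429
triangle coeff Δ(1,5,6) = 1/858
Σ_t [0,0]: t=0:+1/14400 = 1/14400
(3j)²=6/143 [(1 5 6; 0 0 0)], sign=+1
Σ_t [0,0]: t=0:+1/34560 = 1/34560
(3j)²=5/286 [(1 5 6; 1 -1 0)], sign=+1
⇒ 4πI² = 45/143
I = (+1)√(45/143/(4π)) = 0.15824621
No selection rule forces the value: the integral is nonzero (none).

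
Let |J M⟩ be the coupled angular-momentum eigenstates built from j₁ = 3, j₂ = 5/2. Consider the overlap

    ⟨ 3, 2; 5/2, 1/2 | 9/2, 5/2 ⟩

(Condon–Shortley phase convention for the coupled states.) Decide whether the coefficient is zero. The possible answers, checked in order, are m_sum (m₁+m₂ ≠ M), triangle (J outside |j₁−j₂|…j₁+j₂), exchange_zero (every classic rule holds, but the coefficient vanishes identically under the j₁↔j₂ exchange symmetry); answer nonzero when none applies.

nonzero

m-sum: m₁+m₂ = 2+1/2 = 5/2, M = 5/2  ✓
triangle: |j₁−j₂| = 1/2 ≤ J = 9/2 ≤ j₁+j₂ = 11/2  ✓
exchange: j₁≠j₂ or m₁≠m₂ — the exchange symmetry imposes no constraint here
value check: CG = +√(49/198) = +0.497468 ≠ 0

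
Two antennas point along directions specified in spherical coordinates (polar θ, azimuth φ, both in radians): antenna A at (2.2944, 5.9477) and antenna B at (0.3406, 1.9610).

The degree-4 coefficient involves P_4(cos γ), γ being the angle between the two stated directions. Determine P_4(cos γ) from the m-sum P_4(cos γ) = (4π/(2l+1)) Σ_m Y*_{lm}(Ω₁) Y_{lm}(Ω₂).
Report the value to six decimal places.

Summing Y*_{l m}(θ₁,φ₁)·Y_{l m}(θ₂,φ₂) over m ∈ [−4, 4]; prefactor 4π/(2·4+1) = 1.396263:
  m=-4: Y*=(0.031668, -0.135951)  Y=(0.000055, -0.005510)  product (-0.000747, -0.000182)
  m=-3: Y*=(-0.186565, 0.294726)  Y=(0.040504, 0.017134)  product (-0.012606, 0.008741)
  m=-2: Y*=(0.304389, -0.241635)  Y=(-0.138444, 0.137069)  product (-0.009020, 0.075175)
  m=-1: Y*=(-0.015192, 0.005297)  Y=(-0.182381, -0.443433)  product (0.005120, 0.005771)
  m=+0: Y*=(-0.362338, -0.000000)  Y=(0.420201, 0.000000)  product (-0.152255, -0.000000)
  m=+1: Y*=(0.015192, 0.005297)  Y=(0.182381, -0.443433)  product (0.005120, -0.005771)
  m=+2: Y*=(0.304389, 0.241635)  Y=(-0.138444, -0.137069)  product (-0.009020, -0.075175)
  m=+3: Y*=(0.186565, 0.294726)  Y=(-0.040504, 0.017134)  product (-0.012606, -0.008741)
  m=+4: Y*=(0.031668, 0.135951)  Y=(0.000055, 0.005510)  product (-0.000747, 0.000182)
Accumulated sum (-0.186764, 0.000000); after 4π/(2l+1) scaling, (-0.260771, 0.000000) ⇒ P_4 = -0.260771

-0.260771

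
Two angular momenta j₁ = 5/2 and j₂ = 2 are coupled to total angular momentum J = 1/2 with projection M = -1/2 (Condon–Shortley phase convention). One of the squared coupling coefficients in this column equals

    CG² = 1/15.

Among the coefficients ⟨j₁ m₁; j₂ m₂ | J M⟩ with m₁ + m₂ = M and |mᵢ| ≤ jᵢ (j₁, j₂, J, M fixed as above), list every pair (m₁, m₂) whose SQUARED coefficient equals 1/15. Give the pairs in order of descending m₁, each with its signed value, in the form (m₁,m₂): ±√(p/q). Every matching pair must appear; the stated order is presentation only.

(3/2,-2): +√(1/15)

Admissible pairs with m₁+m₂ = M = -1/2: (-5/2,2), (-3/2,1), (-1/2,0), (1/2,-1), (3/2,-2)
  (m₁,m₂)=(3/2,-2): CG² = 1/15, CG = +√(1/15)   ← matches the target
  (m₁,m₂)=(1/2,-1): CG² = 2/15, CG = −√(2/15)
  (m₁,m₂)=(-1/2,0): CG² = 1/5, CG = +√(1/5)
  (m₁,m₂)=(-3/2,1): CG² = 4/15, CG = −√(4/15)
  (m₁,m₂)=(-5/2,2): CG² = 1/3, CG = +√(1/3)
Pairs with CG² = 1/15: (3/2,-2): +√(1/15)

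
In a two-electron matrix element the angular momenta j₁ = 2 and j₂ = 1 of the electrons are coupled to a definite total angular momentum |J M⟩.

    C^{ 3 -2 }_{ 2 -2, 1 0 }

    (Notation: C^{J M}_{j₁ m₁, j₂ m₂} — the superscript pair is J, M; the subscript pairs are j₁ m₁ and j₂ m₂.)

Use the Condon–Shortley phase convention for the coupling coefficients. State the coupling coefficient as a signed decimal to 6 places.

+0.577350  (= +√(1/3))

j₁+j₂−J=0  J+j₁−j₂=4  J−j₁+j₂=2  j₁+j₂+J+1=7
(j₁±m₁, j₂±m₂, J±M) = (0,4,1,1,1,5)
P² = 192
sum k=0..0:
  [0] +1/24 = 1/24
S = 1/24
C² = P²·S² = 1/3 ; C = +0.577350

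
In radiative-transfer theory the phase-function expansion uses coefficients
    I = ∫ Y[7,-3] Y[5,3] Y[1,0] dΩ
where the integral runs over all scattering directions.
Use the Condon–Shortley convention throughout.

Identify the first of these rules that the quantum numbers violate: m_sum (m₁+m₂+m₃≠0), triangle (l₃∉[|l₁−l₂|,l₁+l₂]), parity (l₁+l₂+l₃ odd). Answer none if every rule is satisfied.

triangle

azimuthal sum: -3 + 3 + 0 = 0  ✓
l₃ must lie in [2,12]; have l₃=1  ✗
L = 7 + 5 + 1 = 13 (odd)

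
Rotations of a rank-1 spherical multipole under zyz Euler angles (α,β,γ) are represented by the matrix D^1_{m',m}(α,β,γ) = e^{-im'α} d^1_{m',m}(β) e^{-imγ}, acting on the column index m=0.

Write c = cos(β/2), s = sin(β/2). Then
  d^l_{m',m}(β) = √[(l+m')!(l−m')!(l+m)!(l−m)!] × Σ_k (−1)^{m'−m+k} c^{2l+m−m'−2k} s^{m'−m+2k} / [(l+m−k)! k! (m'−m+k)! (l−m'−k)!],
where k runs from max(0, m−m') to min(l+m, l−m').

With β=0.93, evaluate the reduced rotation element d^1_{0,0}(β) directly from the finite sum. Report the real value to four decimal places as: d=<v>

d=0.5978

d^1_{0,0}(β=0.9300) via the finite sum:
c=cos(0.930000/2)=0.893822, s=sin(0.930000/2)=0.448423; N=√[1·1·1·1]=1.000000
The bounds max(0,m−m')=0 and min(l+m,l−m')=1 give 2 terms
  k=0: (−1)^0·1.0000/(1)·0.8938^2·0.4484^0 = +0.798917
  k=1: (−1)^1·1.0000/(1)·0.8938^0·0.4484^2 = -0.201083
d^1_{0,0}(0.9300) = +0.798917 -0.201083 = +0.597834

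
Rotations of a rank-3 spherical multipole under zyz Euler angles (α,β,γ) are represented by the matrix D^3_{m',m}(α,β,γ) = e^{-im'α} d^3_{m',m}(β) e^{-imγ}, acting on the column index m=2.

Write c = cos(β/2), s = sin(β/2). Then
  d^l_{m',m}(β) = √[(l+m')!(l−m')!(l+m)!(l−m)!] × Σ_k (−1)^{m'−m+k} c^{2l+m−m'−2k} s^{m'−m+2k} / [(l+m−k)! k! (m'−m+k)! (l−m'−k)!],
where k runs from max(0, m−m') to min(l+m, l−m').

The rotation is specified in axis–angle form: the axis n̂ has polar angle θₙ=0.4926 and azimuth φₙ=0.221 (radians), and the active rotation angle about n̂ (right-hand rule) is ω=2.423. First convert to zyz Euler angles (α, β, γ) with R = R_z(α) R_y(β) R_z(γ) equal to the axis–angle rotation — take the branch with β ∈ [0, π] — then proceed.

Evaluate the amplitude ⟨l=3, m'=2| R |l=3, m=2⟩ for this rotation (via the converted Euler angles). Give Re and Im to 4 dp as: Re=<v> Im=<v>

Re=0.0047 Im=-0.1137

Axis–angle → zyz. n̂ = (sinθₙcosφₙ, sinθₙsinφₙ, cosθₙ) = (+0.461416, +0.103666, +0.881106), ω = 2.4230.
R = I cosω + sinω [n̂]ₓ + (1−cosω) n̂n̂ᵀ gives
  R = [-0.379567, -0.496216, +0.780832; +0.663894, -0.733897, -0.143666; +0.644339, +0.463859, +0.607998]
β = atan2(√(R₁₃²+R₂₃²), R₃₃) = 0.917260; α = atan2(R₂₃, R₁₃) mod 2π = 6.101229; γ = atan2(R₃₂, −R₃₁) mod 2π = 2.517637
Split into d^3_{2,2}(β=0.9173) × two z-phases.
c=cos(0.917260/2)=0.896660, s=sin(0.917260/2)=0.442720; N=√[120·1·120·1]=120.000000
k: max(0,(2)−(2))=0 … min(3+(2),3−(2))=1
  k=0: (−1)^0·120.0000/(120)·0.8967^6·0.4427^0 = +0.519717
  k=1: (−1)^1·120.0000/(24)·0.8967^4·0.4427^2 = -0.633489
d^3_{2,2}(0.9173) = +0.519717 -0.633489 = -0.113773
Phases: e^{-i·(2)·6.1012}=+0.934512+0.355933i, e^{-i·(2)·2.5176}=+0.317303+0.948324i ⇒ D=+0.004667-0.113677i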